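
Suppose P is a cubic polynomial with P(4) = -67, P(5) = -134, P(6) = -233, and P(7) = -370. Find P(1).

2

Write P(u) = au^3 + bu^2 + cu + d. Substituting each data point gives a linear system:
  64a + 16b + 4c + d = -67
  125a + 25b + 5c + d = -134
  216a + 36b + 6c + d = -233
  343a + 49b + 7c + d = -370
Solving the system yields a = -1, b = -1, c = 3, d = 1.
So P(u) = -u³ - u² + 3u + 1.
Then P(1) = 2.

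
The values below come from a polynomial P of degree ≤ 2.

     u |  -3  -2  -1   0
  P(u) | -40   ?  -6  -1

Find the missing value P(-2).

-19

The 3 known points determine the degree-2 polynomial uniquely.
Write P(u) = au^2 + bu + c. Substituting each data point gives a linear system:
  9a - 3b + c = -40
  a - b + c = -6
  c = -1
Solving the system yields a = -4, b = 1, c = -1.
So P(u) = -4u^2 + u - 1.
Then P(-2) = -19.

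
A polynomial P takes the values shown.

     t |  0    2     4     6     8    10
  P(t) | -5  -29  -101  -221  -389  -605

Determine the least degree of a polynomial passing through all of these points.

Forward differences of the values at t = 0, 2, 4, 6, 8, 10:
  P  : -5  -29  -101  -221  -389  -605
  Δ  : -24  -72  -120  -168  -216
  Δ^2: -48  -48  -48  -48
  Δ^3: 0  0  0
  Δ^4: 0  0
  Δ^5: 0
The second differences are constant (-48) and nonzero, while all higher differences vanish, so the minimal degree is 2.

2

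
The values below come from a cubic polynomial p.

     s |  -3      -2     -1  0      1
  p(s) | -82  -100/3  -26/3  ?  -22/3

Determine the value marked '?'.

-2

On equispaced nodes a degree-3 polynomial has vanishing fourth forward difference, so
  p(-3) - 4·p(-2) + 6·p(-1) - 4·p(0) + p(1) = 0.
Substituting the known values and solving for p(0):
  -4·p(0) = 8
  p(0) = -2.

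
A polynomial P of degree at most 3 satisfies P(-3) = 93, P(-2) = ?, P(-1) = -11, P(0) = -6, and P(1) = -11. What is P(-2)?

10

The 4 known points determine the degree-3 polynomial uniquely.
Write P(s) = as^3 + bs^2 + cs + d. Substituting each data point gives a linear system:
  -27a + 9b - 3c + d = 93
  -a + b - c + d = -11
  d = -6
  a + b + c + d = -11
Solving the system yields a = -6, b = -5, c = 6, d = -6.
So P(s) = -6s^3 - 5s^2 + 6s - 6.
Then P(-2) = 10.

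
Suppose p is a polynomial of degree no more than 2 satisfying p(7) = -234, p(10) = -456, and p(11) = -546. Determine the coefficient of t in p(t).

-6

Write p(t) = at^2 + bt + c. Substituting each data point gives a linear system:
  49a + 7b + c = -234
  100a + 10b + c = -456
  121a + 11b + c = -546
Solving the system yields a = -4, b = -6, c = 4.
So p(t) = -4t^2 - 6t + 4.
The coefficient of t is -6.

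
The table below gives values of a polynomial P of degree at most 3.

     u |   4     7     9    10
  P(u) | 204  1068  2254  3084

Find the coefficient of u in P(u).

-2

Write P(u) = au^3 + bu^2 + cu + d. Substituting each data point gives a linear system:
  64a + 16b + 4c + d = 204
  343a + 49b + 7c + d = 1068
  729a + 81b + 9c + d = 2254
  1000a + 100b + 10c + d = 3084
Solving the system yields a = 3, b = 1, c = -2, d = 4.
So P(u) = 3u³ + u² - 2u + 4.
The coefficient of u is -2.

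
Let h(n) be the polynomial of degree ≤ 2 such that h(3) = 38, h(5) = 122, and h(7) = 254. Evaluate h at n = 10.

Forward differences of the values at n = 3, 5, 7:
  h  : 38  122  254
  Δ  : 84  132
  Δ^2: 48
The second differences are constant, confirming degree 2.
Interpolating (Newton forward form) and evaluating at n = 10 gives h(10) = 542.

542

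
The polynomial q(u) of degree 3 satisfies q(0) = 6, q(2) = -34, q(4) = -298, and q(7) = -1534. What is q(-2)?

Using the Lagrange interpolation formula with nodes 0, 2, 4, 7:
  L_0(u) = (u - 2)(u - 4)(u - 7) / -56
  L_1(u) = u(u - 4)(u - 7) / 20
  L_2(u) = u(u - 2)(u - 7) / -24
  L_3(u) = u(u - 2)(u - 4) / 105
Then q(u) = 6·L_0(u) - 34·L_1(u) - 298·L_2(u) - 1534·L_3(u).
Expanding and collecting terms gives q(u) = -4u^3 - 4u^2 + 4u + 6.
Evaluating at u = -2: q(-2) = 14.

14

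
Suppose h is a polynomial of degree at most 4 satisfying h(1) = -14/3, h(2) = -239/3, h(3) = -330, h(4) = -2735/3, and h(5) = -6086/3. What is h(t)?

h(t) = -2t^4 - 6t^3 - (5/3)t^2 + 2t + 3

Using the Lagrange interpolation formula with nodes 1, 2, 3, 4, 5:
  L_0(t) = (t - 2)(t - 3)(t - 4)(t - 5) / 24
  L_1(t) = (t - 1)(t - 3)(t - 4)(t - 5) / -6
  L_2(t) = (t - 1)(t - 2)(t - 4)(t - 5) / 4
  L_3(t) = (t - 1)(t - 2)(t - 3)(t - 5) / -6
  L_4(t) = (t - 1)(t - 2)(t - 3)(t - 4) / 24
Then h(t) = -14/3·L_0(t) - 239/3·L_1(t) - 330·L_2(t) - 2735/3·L_3(t) - 6086/3·L_4(t).
Expanding and collecting terms gives h(t) = -2t⁴ - 6t³ - (5/3)t² + 2t + 3.
Check: h(5) = -6086/3. ✓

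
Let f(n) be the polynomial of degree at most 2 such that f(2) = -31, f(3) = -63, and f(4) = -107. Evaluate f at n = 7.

Forward differences of the values at n = 2, 3, 4:
  f  : -31  -63  -107
  Δ  : -32  -44
  Δ^2: -12
The second differences are constant, confirming degree 2.
Interpolating (Newton forward form) and evaluating at n = 7 gives f(7) = -311.

-311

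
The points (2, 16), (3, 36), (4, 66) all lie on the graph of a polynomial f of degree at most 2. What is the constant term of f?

6

Write f(n) = an^2 + bn + c. Substituting each data point gives a linear system:
  4a + 2b + c = 16
  9a + 3b + c = 36
  16a + 4b + c = 66
Solving the system yields a = 5, b = -5, c = 6.
So f(n) = 5n^2 - 5n + 6.
The constant term is 6.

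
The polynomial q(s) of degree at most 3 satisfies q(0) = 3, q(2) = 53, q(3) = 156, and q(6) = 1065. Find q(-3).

-42

Using the Lagrange interpolation formula with nodes 0, 2, 3, 6:
  L_0(s) = (s - 2)(s - 3)(s - 6) / -36
  L_1(s) = s(s - 3)(s - 6) / 8
  L_2(s) = s(s - 2)(s - 6) / -9
  L_3(s) = s(s - 2)(s - 3) / 72
Then q(s) = 3·L_0(s) + 53·L_1(s) + 156·L_2(s) + 1065·L_3(s).
Expanding and collecting terms gives q(s) = 4s³ + 6s² - 3s + 3.
Evaluating at s = -3: q(-3) = -42.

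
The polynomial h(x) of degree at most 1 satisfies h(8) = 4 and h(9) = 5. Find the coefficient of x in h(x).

Write h(x) = ax + b. Substituting each data point gives a linear system:
  8a + b = 4
  9a + b = 5
Solving the system yields a = 1, b = -4.
So h(x) = x - 4.
The leading coefficient is 1.

1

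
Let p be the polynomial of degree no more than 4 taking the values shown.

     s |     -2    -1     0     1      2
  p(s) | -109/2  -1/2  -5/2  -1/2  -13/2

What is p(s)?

p(s) = -3s^4 + 4s^3 + 5s^2 - 4s - 5/2

Write p(s) = as^4 + bs^3 + cs^2 + ds + e. Substituting each data point gives a linear system:
  16a - 8b + 4c - 2d + e = -109/2
  a - b + c - d + e = -1/2
  e = -5/2
  a + b + c + d + e = -1/2
  16a + 8b + 4c + 2d + e = -13/2
Solving the system yields a = -3, b = 4, c = 5, d = -4, e = -5/2.
So p(s) = -3s⁴ + 4s³ + 5s² - 4s - 5/2.
Check: p(0) = -5/2. ✓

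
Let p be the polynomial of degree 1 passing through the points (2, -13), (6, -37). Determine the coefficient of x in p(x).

-6

Write p(x) = ax + b. Substituting each data point gives a linear system:
  2a + b = -13
  6a + b = -37
Solving the system yields a = -6, b = -1.
So p(x) = -6x - 1.
The leading coefficient is -6.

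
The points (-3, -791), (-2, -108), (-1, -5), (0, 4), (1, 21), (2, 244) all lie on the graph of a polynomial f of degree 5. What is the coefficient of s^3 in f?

Write f(s) = as^5 + bs^4 + cs^3 + ds^2 + es + k. Substituting each data point gives a linear system:
  -243a + 81b - 27c + 9d - 3e + k = -791
  -32a + 16b - 8c + 4d - 2e + k = -108
  -a + b - c + d - e + k = -5
  k = 4
  a + b + c + d + e + k = 21
  32a + 16b + 8c + 4d + 2e + k = 244
Solving the system yields a = 4, b = 4, c = 5, d = 0, e = 4, k = 4.
So f(s) = 4s^5 + 4s^4 + 5s^3 + 4s + 4.
The coefficient of s^3 is 5.

5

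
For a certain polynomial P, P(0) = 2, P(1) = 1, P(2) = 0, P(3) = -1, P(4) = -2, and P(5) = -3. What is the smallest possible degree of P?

Forward differences of the values at n = 0, 1, 2, 3, 4, 5:
  P  : 2  1  0  -1  -2  -3
  Δ  : -1  -1  -1  -1  -1
  Δ^2: 0  0  0  0
  Δ^3: 0  0  0
  Δ^4: 0  0
  Δ^5: 0
The first differences are constant (-1) and nonzero, while all higher differences vanish, so the minimal degree is 1.

1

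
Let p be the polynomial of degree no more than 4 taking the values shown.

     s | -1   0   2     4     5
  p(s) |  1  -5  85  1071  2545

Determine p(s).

Write p(s) = as^4 + bs^3 + cs^2 + ds + e. Substituting each data point gives a linear system:
  a - b + c - d + e = 1
  e = -5
  16a + 8b + 4c + 2d + e = 85
  256a + 64b + 16c + 4d + e = 1071
  625a + 125b + 25c + 5d + e = 2545
Solving the system yields a = 4, b = -1, c = 6, d = 5, e = -5.
So p(s) = 4s^4 - s^3 + 6s^2 + 5s - 5.
Check: p(-1) = 1. ✓

p(s) = 4s^4 - s^3 + 6s^2 + 5s - 5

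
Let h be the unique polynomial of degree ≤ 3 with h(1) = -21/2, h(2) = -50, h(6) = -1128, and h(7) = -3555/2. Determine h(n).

h(n) = -5n^3 - n^2 - (3/2)n - 3

Write h(n) = an^3 + bn^2 + cn + d. Substituting each data point gives a linear system:
  a + b + c + d = -21/2
  8a + 4b + 2c + d = -50
  216a + 36b + 6c + d = -1128
  343a + 49b + 7c + d = -3555/2
Solving the system yields a = -5, b = -1, c = -3/2, d = -3.
So h(n) = -5n^3 - n^2 - (3/2)n - 3.
Check: h(6) = -1128. ✓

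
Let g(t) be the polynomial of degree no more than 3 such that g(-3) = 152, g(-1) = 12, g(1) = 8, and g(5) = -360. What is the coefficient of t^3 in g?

-4

Write g(t) = at^3 + bt^2 + ct + d. Substituting each data point gives a linear system:
  -27a + 9b - 3c + d = 152
  -a + b - c + d = 12
  a + b + c + d = 8
  125a + 25b + 5c + d = -360
Solving the system yields a = -4, b = 5, c = 2, d = 5.
So g(t) = -4t³ + 5t² + 2t + 5.
The leading coefficient is -4.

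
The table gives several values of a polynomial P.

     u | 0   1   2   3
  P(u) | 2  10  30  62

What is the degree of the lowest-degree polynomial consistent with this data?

2

Forward differences of the values at u = 0, 1, 2, 3:
  P  : 2  10  30  62
  Δ  : 8  20  32
  Δ^2: 12  12
  Δ^3: 0
The second differences are constant (12) and nonzero, while all higher differences vanish, so the minimal degree is 2.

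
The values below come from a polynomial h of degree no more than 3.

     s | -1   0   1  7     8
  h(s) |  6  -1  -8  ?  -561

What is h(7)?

-386

The 4 known points determine the degree-3 polynomial uniquely.
Write h(s) = as^3 + bs^2 + cs + d. Substituting each data point gives a linear system:
  -a + b - c + d = 6
  d = -1
  a + b + c + d = -8
  512a + 64b + 8c + d = -561
Solving the system yields a = -1, b = 0, c = -6, d = -1.
So h(s) = -s^3 - 6s - 1.
Then h(7) = -386.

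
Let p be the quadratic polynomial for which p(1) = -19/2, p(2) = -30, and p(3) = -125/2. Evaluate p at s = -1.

-9/2

Write p(s) = as^2 + bs + c. Substituting each data point gives a linear system:
  a + b + c = -19/2
  4a + 2b + c = -30
  9a + 3b + c = -125/2
Solving the system yields a = -6, b = -5/2, c = -1.
So p(s) = -6s^2 - (5/2)s - 1.
Then p(-1) = -9/2.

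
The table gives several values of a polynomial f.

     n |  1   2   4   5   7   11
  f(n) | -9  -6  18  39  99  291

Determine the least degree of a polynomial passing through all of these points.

Divided differences on the nodes 1, 2, 4, 5, 7, 11:
  order 0: -9  -6  18  39  99  291
  order 1: 3  12  21  30  48
  order 2: 3  3  3  3
  order 3: 0  0  0
  order 4: 0  0
  order 5: 0
The order-2 divided differences are all 3 (nonzero) and every higher order vanishes, so the data lies on a polynomial of degree exactly 2.

2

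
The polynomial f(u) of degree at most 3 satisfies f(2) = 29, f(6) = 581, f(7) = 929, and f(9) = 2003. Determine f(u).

Using the Lagrange interpolation formula with nodes 2, 6, 7, 9:
  L_0(u) = (u - 6)(u - 7)(u - 9) / -140
  L_1(u) = (u - 2)(u - 7)(u - 9) / 12
  L_2(u) = (u - 2)(u - 6)(u - 9) / -10
  L_3(u) = (u - 2)(u - 6)(u - 7) / 42
Then f(u) = 29·L_0(u) + 581·L_1(u) + 929·L_2(u) + 2003·L_3(u).
Expanding and collecting terms gives f(u) = 3u³ - 3u² + 6u + 5.
Check: f(9) = 2003. ✓

f(u) = 3u^3 - 3u^2 + 6u + 5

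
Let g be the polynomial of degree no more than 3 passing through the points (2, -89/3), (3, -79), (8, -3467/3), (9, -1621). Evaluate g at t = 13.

-14147/3

Write g(t) = at^3 + bt^2 + ct + d. Substituting each data point gives a linear system:
  8a + 4b + 2c + d = -89/3
  27a + 9b + 3c + d = -79
  512a + 64b + 8c + d = -3467/3
  729a + 81b + 9c + d = -1621
Solving the system yields a = -2, b = -5/3, c = -3, d = -1.
So g(t) = -2t^3 - (5/3)t^2 - 3t - 1.
Then g(13) = -14147/3.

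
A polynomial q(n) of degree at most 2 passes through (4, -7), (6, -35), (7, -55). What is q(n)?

Using the Lagrange interpolation formula with nodes 4, 6, 7:
  L_0(n) = (n - 6)(n - 7) / 6
  L_1(n) = (n - 4)(n - 7) / -2
  L_2(n) = (n - 4)(n - 6) / 3
Then q(n) = -7·L_0(n) - 35·L_1(n) - 55·L_2(n).
Expanding and collecting terms gives q(n) = -2n^2 + 6n + 1.
Check: q(7) = -55. ✓

q(n) = -2n^2 + 6n + 1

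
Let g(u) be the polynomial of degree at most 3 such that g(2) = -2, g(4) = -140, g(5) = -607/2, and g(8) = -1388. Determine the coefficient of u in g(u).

6

Write g(u) = au^3 + bu^2 + cu + d. Substituting each data point gives a linear system:
  8a + 4b + 2c + d = -2
  64a + 16b + 4c + d = -140
  125a + 25b + 5c + d = -607/2
  512a + 64b + 8c + d = -1388
Solving the system yields a = -3, b = 3/2, c = 6, d = 4.
So g(u) = -3u^3 + (3/2)u^2 + 6u + 4.
The coefficient of u is 6.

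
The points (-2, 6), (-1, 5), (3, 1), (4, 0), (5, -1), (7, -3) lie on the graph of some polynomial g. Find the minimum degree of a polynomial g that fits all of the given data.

Divided differences on the nodes -2, -1, 3, 4, 5, 7:
  order 0: 6  5  1  0  -1  -3
  order 1: -1  -1  -1  -1  -1
  order 2: 0  0  0  0
  order 3: 0  0  0
  order 4: 0  0
  order 5: 0
The order-1 divided differences are all -1 (nonzero) and every higher order vanishes, so the data lies on a polynomial of degree exactly 1.

1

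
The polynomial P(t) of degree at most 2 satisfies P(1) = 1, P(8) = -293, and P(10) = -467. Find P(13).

-803

Using the Lagrange interpolation formula with nodes 1, 8, 10:
  L_0(t) = (t - 8)(t - 10) / 63
  L_1(t) = (t - 1)(t - 10) / -14
  L_2(t) = (t - 1)(t - 8) / 18
Then P(t) = 1·L_0(t) - 293·L_1(t) - 467·L_2(t).
Expanding and collecting terms gives P(t) = -5t² + 3t + 3.
Evaluating at t = 13: P(13) = -803.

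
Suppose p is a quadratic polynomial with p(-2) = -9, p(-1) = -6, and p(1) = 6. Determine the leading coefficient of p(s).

1

Write p(s) = as^2 + bs + c. Substituting each data point gives a linear system:
  4a - 2b + c = -9
  a - b + c = -6
  a + b + c = 6
Solving the system yields a = 1, b = 6, c = -1.
So p(s) = s^2 + 6s - 1.
The leading coefficient is 1.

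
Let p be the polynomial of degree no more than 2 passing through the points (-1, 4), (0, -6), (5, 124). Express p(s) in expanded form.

Write p(s) = as^2 + bs + c. Substituting each data point gives a linear system:
  a - b + c = 4
  c = -6
  25a + 5b + c = 124
Solving the system yields a = 6, b = -4, c = -6.
So p(s) = 6s² - 4s - 6.
Check: p(0) = -6. ✓

p(s) = 6s^2 - 4s - 6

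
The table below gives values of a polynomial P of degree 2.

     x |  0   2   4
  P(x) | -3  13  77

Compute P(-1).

Using the Lagrange interpolation formula with nodes 0, 2, 4:
  L_0(x) = (x - 2)(x - 4) / 8
  L_1(x) = x(x - 4) / -4
  L_2(x) = x(x - 2) / 8
Then P(x) = -3·L_0(x) + 13·L_1(x) + 77·L_2(x).
Expanding and collecting terms gives P(x) = 6x² - 4x - 3.
Evaluating at x = -1: P(-1) = 7.

7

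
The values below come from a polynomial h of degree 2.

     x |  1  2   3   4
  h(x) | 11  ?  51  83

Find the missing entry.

27

On equispaced nodes a degree-2 polynomial has vanishing third forward difference, so
  - h(1) + 3·h(2) - 3·h(3) + h(4) = 0.
Substituting the known values and solving for h(2):
  3·h(2) = 81
  h(2) = 27.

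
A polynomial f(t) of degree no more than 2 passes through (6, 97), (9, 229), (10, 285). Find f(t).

f(t) = 3t^2 - t - 5

Using the Lagrange interpolation formula with nodes 6, 9, 10:
  L_0(t) = (t - 9)(t - 10) / 12
  L_1(t) = (t - 6)(t - 10) / -3
  L_2(t) = (t - 6)(t - 9) / 4
Then f(t) = 97·L_0(t) + 229·L_1(t) + 285·L_2(t).
Expanding and collecting terms gives f(t) = 3t^2 - t - 5.
Check: f(6) = 97. ✓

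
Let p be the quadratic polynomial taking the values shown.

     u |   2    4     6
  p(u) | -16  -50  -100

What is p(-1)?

Forward differences of the values at u = 2, 4, 6:
  p  : -16  -50  -100
  Δ  : -34  -50
  Δ^2: -16
The second differences are constant, confirming degree 2.
Interpolating (Newton forward form) and evaluating at u = -1 gives p(-1) = 5.

5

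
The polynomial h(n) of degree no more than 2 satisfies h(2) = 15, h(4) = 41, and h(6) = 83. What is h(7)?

110

Using the Lagrange interpolation formula with nodes 2, 4, 6:
  L_0(n) = (n - 4)(n - 6) / 8
  L_1(n) = (n - 2)(n - 6) / -4
  L_2(n) = (n - 2)(n - 4) / 8
Then h(n) = 15·L_0(n) + 41·L_1(n) + 83·L_2(n).
Expanding and collecting terms gives h(n) = 2n^2 + n + 5.
Evaluating at n = 7: h(7) = 110.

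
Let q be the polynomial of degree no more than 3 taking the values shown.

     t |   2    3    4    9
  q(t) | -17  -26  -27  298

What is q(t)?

q(t) = t^3 - 5t^2 - 3t + 1

Write q(t) = at^3 + bt^2 + ct + d. Substituting each data point gives a linear system:
  8a + 4b + 2c + d = -17
  27a + 9b + 3c + d = -26
  64a + 16b + 4c + d = -27
  729a + 81b + 9c + d = 298
Solving the system yields a = 1, b = -5, c = -3, d = 1.
So q(t) = t^3 - 5t^2 - 3t + 1.
Check: q(3) = -26. ✓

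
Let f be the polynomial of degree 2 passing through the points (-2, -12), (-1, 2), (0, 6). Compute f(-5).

-114

Forward differences of the values at s = -2, -1, 0:
  f  : -12  2  6
  Δ  : 14  4
  Δ^2: -10
The second differences are constant, confirming degree 2.
Interpolating (Newton forward form) and evaluating at s = -5 gives f(-5) = -114.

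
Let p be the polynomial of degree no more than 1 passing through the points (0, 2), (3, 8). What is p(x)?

p(x) = 2x + 2

Write p(x) = ax + b. Substituting each data point gives a linear system:
  b = 2
  3a + b = 8
Solving the system yields a = 2, b = 2.
So p(x) = 2x + 2.
Check: p(0) = 2. ✓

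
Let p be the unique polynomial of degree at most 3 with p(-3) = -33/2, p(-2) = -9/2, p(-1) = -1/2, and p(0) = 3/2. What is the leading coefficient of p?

1

Write p(s) = as^3 + bs^2 + cs + d. Substituting each data point gives a linear system:
  -27a + 9b - 3c + d = -33/2
  -8a + 4b - 2c + d = -9/2
  -a + b - c + d = -1/2
  d = 3/2
Solving the system yields a = 1, b = 2, c = 3, d = 3/2.
So p(s) = s³ + 2s² + 3s + 3/2.
The leading coefficient is 1.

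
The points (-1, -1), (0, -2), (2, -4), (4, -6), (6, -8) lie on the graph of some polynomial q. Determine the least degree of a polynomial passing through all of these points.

1

Divided differences on the nodes -1, 0, 2, 4, 6:
  order 0: -1  -2  -4  -6  -8
  order 1: -1  -1  -1  -1
  order 2: 0  0  0
  order 3: 0  0
  order 4: 0
The order-1 divided differences are all -1 (nonzero) and every higher order vanishes, so the data lies on a polynomial of degree exactly 1.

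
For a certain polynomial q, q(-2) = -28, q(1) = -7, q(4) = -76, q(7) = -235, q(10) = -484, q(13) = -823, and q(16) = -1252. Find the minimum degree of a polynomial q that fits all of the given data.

Forward differences of the values at s = -2, 1, 4, 7, 10, 13, 16:
  q  : -28  -7  -76  -235  -484  -823  -1252
  Δ  : 21  -69  -159  -249  -339  -429
  Δ^2: -90  -90  -90  -90  -90
  Δ^3: 0  0  0  0
  Δ^4: 0  0  0
  Δ^5: 0  0
  Δ^6: 0
The second differences are constant (-90) and nonzero, while all higher differences vanish, so the minimal degree is 2.

2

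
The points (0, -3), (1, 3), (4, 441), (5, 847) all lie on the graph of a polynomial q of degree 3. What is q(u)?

q(u) = 6u^3 + 5u^2 - 5u - 3

Using the Lagrange interpolation formula with nodes 0, 1, 4, 5:
  L_0(u) = (u - 1)(u - 4)(u - 5) / -20
  L_1(u) = u(u - 4)(u - 5) / 12
  L_2(u) = u(u - 1)(u - 5) / -12
  L_3(u) = u(u - 1)(u - 4) / 20
Then q(u) = -3·L_0(u) + 3·L_1(u) + 441·L_2(u) + 847·L_3(u).
Expanding and collecting terms gives q(u) = 6u³ + 5u² - 5u - 3.
Check: q(4) = 441. ✓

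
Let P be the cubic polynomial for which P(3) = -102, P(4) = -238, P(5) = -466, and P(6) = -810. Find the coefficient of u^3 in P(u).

Write P(u) = au^3 + bu^2 + cu + d. Substituting each data point gives a linear system:
  27a + 9b + 3c + d = -102
  64a + 16b + 4c + d = -238
  125a + 25b + 5c + d = -466
  216a + 36b + 6c + d = -810
Solving the system yields a = -4, b = 2, c = -2, d = -6.
So P(u) = -4u³ + 2u² - 2u - 6.
The leading coefficient is -4.

-4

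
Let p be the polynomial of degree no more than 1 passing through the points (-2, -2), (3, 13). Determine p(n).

p(n) = 3n + 4

Using the Lagrange interpolation formula with nodes -2, 3:
  L_0(n) = (n - 3) / -5
  L_1(n) = (n + 2) / 5
Then p(n) = -2·L_0(n) + 13·L_1(n).
Expanding and collecting terms gives p(n) = 3n + 4.
Check: p(3) = 13. ✓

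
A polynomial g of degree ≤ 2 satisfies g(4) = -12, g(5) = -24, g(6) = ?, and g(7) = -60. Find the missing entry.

-40

On equispaced nodes a degree-2 polynomial has vanishing third forward difference, so
  - g(4) + 3·g(5) - 3·g(6) + g(7) = 0.
Substituting the known values and solving for g(6):
  -3·g(6) = 120
  g(6) = -40.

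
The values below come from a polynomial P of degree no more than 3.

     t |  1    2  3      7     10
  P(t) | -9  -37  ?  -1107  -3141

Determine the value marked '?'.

-103

The 4 known points determine the degree-3 polynomial uniquely.
Write P(t) = at^3 + bt^2 + ct + d. Substituting each data point gives a linear system:
  a + b + c + d = -9
  8a + 4b + 2c + d = -37
  343a + 49b + 7c + d = -1107
  1000a + 100b + 10c + d = -3141
Solving the system yields a = -3, b = -1, c = -4, d = -1.
So P(t) = -3t^3 - t^2 - 4t - 1.
Then P(3) = -103.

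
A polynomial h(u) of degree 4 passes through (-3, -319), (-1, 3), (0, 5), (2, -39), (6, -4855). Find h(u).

h(u) = -4u^4 + u^3 + 3u^2 + 5

Write h(u) = au^4 + bu^3 + cu^2 + du + e. Substituting each data point gives a linear system:
  81a - 27b + 9c - 3d + e = -319
  a - b + c - d + e = 3
  e = 5
  16a + 8b + 4c + 2d + e = -39
  1296a + 216b + 36c + 6d + e = -4855
Solving the system yields a = -4, b = 1, c = 3, d = 0, e = 5.
So h(u) = -4u⁴ + u³ + 3u² + 5.
Check: h(6) = -4855. ✓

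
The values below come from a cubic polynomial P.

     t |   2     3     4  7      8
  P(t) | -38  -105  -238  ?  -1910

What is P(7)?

The 4 known points determine the degree-3 polynomial uniquely.
Write P(t) = at^3 + bt^2 + ct + d. Substituting each data point gives a linear system:
  8a + 4b + 2c + d = -38
  27a + 9b + 3c + d = -105
  64a + 16b + 4c + d = -238
  512a + 64b + 8c + d = -1910
Solving the system yields a = -4, b = 3, c = -6, d = -6.
So P(t) = -4t^3 + 3t^2 - 6t - 6.
Then P(7) = -1273.

-1273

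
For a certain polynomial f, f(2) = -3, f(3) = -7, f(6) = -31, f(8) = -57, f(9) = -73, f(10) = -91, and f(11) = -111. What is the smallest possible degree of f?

Divided differences on the nodes 2, 3, 6, 8, 9, 10, 11:
  order 0: -3  -7  -31  -57  -73  -91  -111
  order 1: -4  -8  -13  -16  -18  -20
  order 2: -1  -1  -1  -1  -1
  order 3: 0  0  0  0
  order 4: 0  0  0
  order 5: 0  0
  order 6: 0
The order-2 divided differences are all -1 (nonzero) and every higher order vanishes, so the data lies on a polynomial of degree exactly 2.

2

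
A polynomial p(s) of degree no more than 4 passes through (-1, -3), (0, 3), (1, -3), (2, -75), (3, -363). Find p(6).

-5463

Write p(s) = as^4 + bs^3 + cs^2 + ds + e. Substituting each data point gives a linear system:
  a - b + c - d + e = -3
  e = 3
  a + b + c + d + e = -3
  16a + 8b + 4c + 2d + e = -75
  81a + 27b + 9c + 3d + e = -363
Solving the system yields a = -4, b = -1, c = -2, d = 1, e = 3.
So p(s) = -4s^4 - s^3 - 2s^2 + s + 3.
Then p(6) = -5463.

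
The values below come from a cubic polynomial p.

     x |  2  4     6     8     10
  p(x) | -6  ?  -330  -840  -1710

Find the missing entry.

The 4 known points determine the degree-3 polynomial uniquely.
Write p(x) = ax^3 + bx^2 + cx + d. Substituting each data point gives a linear system:
  8a + 4b + 2c + d = -6
  216a + 36b + 6c + d = -330
  512a + 64b + 8c + d = -840
  1000a + 100b + 10c + d = -1710
Solving the system yields a = -2, b = 3, c = -1, d = 0.
So p(x) = -2x³ + 3x² - x.
Then p(4) = -84.

-84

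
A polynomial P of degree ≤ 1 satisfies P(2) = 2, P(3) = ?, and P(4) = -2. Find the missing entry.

The 2 known points determine the degree-1 polynomial uniquely.
Write P(s) = as + b. Substituting each data point gives a linear system:
  2a + b = 2
  4a + b = -2
Solving the system yields a = -2, b = 6.
So P(s) = -2s + 6.
Then P(3) = 0.

0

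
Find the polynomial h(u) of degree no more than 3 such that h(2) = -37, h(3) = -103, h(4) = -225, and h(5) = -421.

Using the Lagrange interpolation formula with nodes 2, 3, 4, 5:
  L_0(u) = (u - 3)(u - 4)(u - 5) / -6
  L_1(u) = (u - 2)(u - 4)(u - 5) / 2
  L_2(u) = (u - 2)(u - 3)(u - 5) / -2
  L_3(u) = (u - 2)(u - 3)(u - 4) / 6
Then h(u) = -37·L_0(u) - 103·L_1(u) - 225·L_2(u) - 421·L_3(u).
Expanding and collecting terms gives h(u) = -3u^3 - u^2 - 4u - 1.
Check: h(3) = -103. ✓

h(u) = -3u^3 - u^2 - 4u - 1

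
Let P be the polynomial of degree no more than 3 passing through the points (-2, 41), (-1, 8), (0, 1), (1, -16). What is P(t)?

Write P(t) = at^3 + bt^2 + ct + d. Substituting each data point gives a linear system:
  -8a + 4b - 2c + d = 41
  -a + b - c + d = 8
  d = 1
  a + b + c + d = -16
Solving the system yields a = -6, b = -5, c = -6, d = 1.
So P(t) = -6t^3 - 5t^2 - 6t + 1.
Check: P(1) = -16. ✓

P(t) = -6t^3 - 5t^2 - 6t + 1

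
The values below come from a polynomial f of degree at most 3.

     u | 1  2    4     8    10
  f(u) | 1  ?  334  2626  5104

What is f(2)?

40

The 4 known points determine the degree-3 polynomial uniquely.
Write f(u) = au^3 + bu^2 + cu + d. Substituting each data point gives a linear system:
  a + b + c + d = 1
  64a + 16b + 4c + d = 334
  512a + 64b + 8c + d = 2626
  1000a + 100b + 10c + d = 5104
Solving the system yields a = 5, b = 1, c = 1, d = -6.
So f(u) = 5u^3 + u^2 + u - 6.
Then f(2) = 40.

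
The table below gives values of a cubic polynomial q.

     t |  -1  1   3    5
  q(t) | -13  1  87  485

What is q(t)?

q(t) = 5t^3 - 6t^2 + 2t

Using the Lagrange interpolation formula with nodes -1, 1, 3, 5:
  L_0(t) = (t - 1)(t - 3)(t - 5) / -48
  L_1(t) = (t + 1)(t - 3)(t - 5) / 16
  L_2(t) = (t + 1)(t - 1)(t - 5) / -16
  L_3(t) = (t + 1)(t - 1)(t - 3) / 48
Then q(t) = -13·L_0(t) + 1·L_1(t) + 87·L_2(t) + 485·L_3(t).
Expanding and collecting terms gives q(t) = 5t^3 - 6t^2 + 2t.
Check: q(1) = 1. ✓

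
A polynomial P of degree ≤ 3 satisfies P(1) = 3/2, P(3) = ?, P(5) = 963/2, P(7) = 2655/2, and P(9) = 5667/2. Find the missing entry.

The 4 known points determine the degree-3 polynomial uniquely.
Write P(u) = au^3 + bu^2 + cu + d. Substituting each data point gives a linear system:
  a + b + c + d = 3/2
  125a + 25b + 5c + d = 963/2
  343a + 49b + 7c + d = 2655/2
  729a + 81b + 9c + d = 5667/2
Solving the system yields a = 4, b = -3/2, c = 5, d = -6.
So P(u) = 4u^3 - (3/2)u^2 + 5u - 6.
Then P(3) = 207/2.

207/2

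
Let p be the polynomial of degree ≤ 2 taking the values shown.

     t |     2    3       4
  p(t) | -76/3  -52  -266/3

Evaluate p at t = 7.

Forward differences of the values at t = 2, 3, 4:
  p  : -76/3  -52  -266/3
  Δ  : -80/3  -110/3
  Δ^2: -10
The second differences are constant, confirming degree 2.
Interpolating (Newton forward form) and evaluating at t = 7 gives p(7) = -776/3.

-776/3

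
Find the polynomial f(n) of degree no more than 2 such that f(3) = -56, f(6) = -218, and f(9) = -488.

Write f(n) = an^2 + bn + c. Substituting each data point gives a linear system:
  9a + 3b + c = -56
  36a + 6b + c = -218
  81a + 9b + c = -488
Solving the system yields a = -6, b = 0, c = -2.
So f(n) = -6n^2 - 2.
Check: f(6) = -218. ✓

f(n) = -6n^2 - 2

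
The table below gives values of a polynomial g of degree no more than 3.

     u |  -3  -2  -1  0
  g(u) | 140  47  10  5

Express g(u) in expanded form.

g(u) = -4u^3 + 4u^2 + 3u + 5

Write g(u) = au^3 + bu^2 + cu + d. Substituting each data point gives a linear system:
  -27a + 9b - 3c + d = 140
  -8a + 4b - 2c + d = 47
  -a + b - c + d = 10
  d = 5
Solving the system yields a = -4, b = 4, c = 3, d = 5.
So g(u) = -4u^3 + 4u^2 + 3u + 5.
Check: g(-3) = 140. ✓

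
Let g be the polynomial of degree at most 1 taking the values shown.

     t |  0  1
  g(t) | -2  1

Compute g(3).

7

Write g(t) = at + b. Substituting each data point gives a linear system:
  b = -2
  a + b = 1
Solving the system yields a = 3, b = -2.
So g(t) = 3t - 2.
Then g(3) = 7.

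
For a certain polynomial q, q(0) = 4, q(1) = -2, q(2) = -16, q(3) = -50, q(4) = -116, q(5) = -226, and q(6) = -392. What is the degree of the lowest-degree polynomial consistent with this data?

Forward differences of the values at s = 0, 1, 2, 3, 4, 5, 6:
  q  : 4  -2  -16  -50  -116  -226  -392
  Δ  : -6  -14  -34  -66  -110  -166
  Δ^2: -8  -20  -32  -44  -56
  Δ^3: -12  -12  -12  -12
  Δ^4: 0  0  0
  Δ^5: 0  0
  Δ^6: 0
The third differences are constant (-12) and nonzero, while all higher differences vanish, so the minimal degree is 3.

3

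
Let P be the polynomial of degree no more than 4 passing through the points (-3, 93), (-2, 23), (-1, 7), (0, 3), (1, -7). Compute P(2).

-17

Using the Lagrange interpolation formula with nodes -3, -2, -1, 0, 1:
  L_0(n) = (n + 2)(n + 1)n(n - 1) / 24
  L_1(n) = (n + 3)(n + 1)n(n - 1) / -6
  L_2(n) = (n + 3)(n + 2)n(n - 1) / 4
  L_3(n) = (n + 3)(n + 2)(n + 1)(n - 1) / -6
  L_4(n) = (n + 3)(n + 2)(n + 1)n / 24
Then P(n) = 93·L_0(n) + 23·L_1(n) + 7·L_2(n) + 3·L_3(n) - 7·L_4(n).
Expanding and collecting terms gives P(n) = n⁴ - n³ - 4n² - 6n + 3.
Evaluating at n = 2: P(2) = -17.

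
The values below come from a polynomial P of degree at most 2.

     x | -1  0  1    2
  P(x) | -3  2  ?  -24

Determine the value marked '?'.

On equispaced nodes a degree-2 polynomial has vanishing third forward difference, so
  - P(-1) + 3·P(0) - 3·P(1) + P(2) = 0.
Substituting the known values and solving for P(1):
  -3·P(1) = 15
  P(1) = -5.

-5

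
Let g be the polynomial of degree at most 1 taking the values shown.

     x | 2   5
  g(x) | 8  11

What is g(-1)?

Using the Lagrange interpolation formula with nodes 2, 5:
  L_0(x) = (x - 5) / -3
  L_1(x) = (x - 2) / 3
Then g(x) = 8·L_0(x) + 11·L_1(x).
Expanding and collecting terms gives g(x) = x + 6.
Evaluating at x = -1: g(-1) = 5.

5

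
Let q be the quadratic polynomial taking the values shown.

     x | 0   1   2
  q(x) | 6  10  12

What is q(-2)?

-8

Using the Lagrange interpolation formula with nodes 0, 1, 2:
  L_0(x) = (x - 1)(x - 2) / 2
  L_1(x) = x(x - 2) / -1
  L_2(x) = x(x - 1) / 2
Then q(x) = 6·L_0(x) + 10·L_1(x) + 12·L_2(x).
Expanding and collecting terms gives q(x) = -x^2 + 5x + 6.
Evaluating at x = -2: q(-2) = -8.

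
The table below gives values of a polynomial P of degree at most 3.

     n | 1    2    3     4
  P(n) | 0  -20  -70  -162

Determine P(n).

P(n) = -2n^3 - 3n^2 + 3n + 2

Write P(n) = an^3 + bn^2 + cn + d. Substituting each data point gives a linear system:
  a + b + c + d = 0
  8a + 4b + 2c + d = -20
  27a + 9b + 3c + d = -70
  64a + 16b + 4c + d = -162
Solving the system yields a = -2, b = -3, c = 3, d = 2.
So P(n) = -2n^3 - 3n^2 + 3n + 2.
Check: P(2) = -20. ✓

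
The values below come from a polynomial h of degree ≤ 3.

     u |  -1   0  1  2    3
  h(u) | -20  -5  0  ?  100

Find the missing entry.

25

The 4 known points determine the degree-3 polynomial uniquely.
Write h(u) = au^3 + bu^2 + cu + d. Substituting each data point gives a linear system:
  -a + b - c + d = -20
  d = -5
  a + b + c + d = 0
  27a + 9b + 3c + d = 100
Solving the system yields a = 5, b = -5, c = 5, d = -5.
So h(u) = 5u³ - 5u² + 5u - 5.
Then h(2) = 25.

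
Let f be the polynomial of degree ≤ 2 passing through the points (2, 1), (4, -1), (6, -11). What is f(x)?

f(x) = -x^2 + 5x - 5

Write f(x) = ax^2 + bx + c. Substituting each data point gives a linear system:
  4a + 2b + c = 1
  16a + 4b + c = -1
  36a + 6b + c = -11
Solving the system yields a = -1, b = 5, c = -5.
So f(x) = -x² + 5x - 5.
Check: f(6) = -11. ✓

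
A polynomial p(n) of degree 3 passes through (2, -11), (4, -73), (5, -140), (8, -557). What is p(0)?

-5

Using the Lagrange interpolation formula with nodes 2, 4, 5, 8:
  L_0(n) = (n - 4)(n - 5)(n - 8) / -36
  L_1(n) = (n - 2)(n - 5)(n - 8) / 8
  L_2(n) = (n - 2)(n - 4)(n - 8) / -9
  L_3(n) = (n - 2)(n - 4)(n - 5) / 72
Then p(n) = -11·L_0(n) - 73·L_1(n) - 140·L_2(n) - 557·L_3(n).
Expanding and collecting terms gives p(n) = -n^3 - n^2 + 3n - 5.
Evaluating at n = 0: p(0) = -5.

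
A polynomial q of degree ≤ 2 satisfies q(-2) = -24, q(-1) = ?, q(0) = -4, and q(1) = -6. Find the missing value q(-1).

On equispaced nodes a degree-2 polynomial has vanishing third forward difference, so
  - q(-2) + 3·q(-1) - 3·q(0) + q(1) = 0.
Substituting the known values and solving for q(-1):
  3·q(-1) = -30
  q(-1) = -10.

-10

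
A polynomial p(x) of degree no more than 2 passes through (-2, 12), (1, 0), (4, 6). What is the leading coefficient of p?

Write p(x) = ax^2 + bx + c. Substituting each data point gives a linear system:
  4a - 2b + c = 12
  a + b + c = 0
  16a + 4b + c = 6
Solving the system yields a = 1, b = -3, c = 2.
So p(x) = x^2 - 3x + 2.
The leading coefficient is 1.

1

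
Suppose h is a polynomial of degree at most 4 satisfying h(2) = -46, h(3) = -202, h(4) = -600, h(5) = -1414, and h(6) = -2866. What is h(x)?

Using the Lagrange interpolation formula with nodes 2, 3, 4, 5, 6:
  L_0(x) = (x - 3)(x - 4)(x - 5)(x - 6) / 24
  L_1(x) = (x - 2)(x - 4)(x - 5)(x - 6) / -6
  L_2(x) = (x - 2)(x - 3)(x - 5)(x - 6) / 4
  L_3(x) = (x - 2)(x - 3)(x - 4)(x - 6) / -6
  L_4(x) = (x - 2)(x - 3)(x - 4)(x - 5) / 24
Then h(x) = -46·L_0(x) - 202·L_1(x) - 600·L_2(x) - 1414·L_3(x) - 2866·L_4(x).
Expanding and collecting terms gives h(x) = -2x^4 - x^3 - 2x^2 + 3x - 4.
Check: h(2) = -46. ✓

h(x) = -2x^4 - x^3 - 2x^2 + 3x - 4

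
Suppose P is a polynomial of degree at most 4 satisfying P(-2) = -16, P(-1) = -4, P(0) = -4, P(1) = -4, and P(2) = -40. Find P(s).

Write P(s) = as^4 + bs^3 + cs^2 + ds + e. Substituting each data point gives a linear system:
  16a - 8b + 4c - 2d + e = -16
  a - b + c - d + e = -4
  e = -4
  a + b + c + d + e = -4
  16a + 8b + 4c + 2d + e = -40
Solving the system yields a = -2, b = -2, c = 2, d = 2, e = -4.
So P(s) = -2s^4 - 2s^3 + 2s^2 + 2s - 4.
Check: P(-2) = -16. ✓

P(s) = -2s^4 - 2s^3 + 2s^2 + 2s - 4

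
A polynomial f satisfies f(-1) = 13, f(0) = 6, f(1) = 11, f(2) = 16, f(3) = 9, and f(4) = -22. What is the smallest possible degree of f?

Forward differences of the values at n = -1, 0, 1, 2, 3, 4:
  f  : 13  6  11  16  9  -22
  Δ  : -7  5  5  -7  -31
  Δ^2: 12  0  -12  -24
  Δ^3: -12  -12  -12
  Δ^4: 0  0
  Δ^5: 0
The third differences are constant (-12) and nonzero, while all higher differences vanish, so the minimal degree is 3.

3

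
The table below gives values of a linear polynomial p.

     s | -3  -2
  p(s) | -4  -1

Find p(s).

Using the Lagrange interpolation formula with nodes -3, -2:
  L_0(s) = (s + 2) / -1
  L_1(s) = (s + 3) / 1
Then p(s) = -4·L_0(s) - 1·L_1(s).
Expanding and collecting terms gives p(s) = 3s + 5.
Check: p(-2) = -1. ✓

p(s) = 3s + 5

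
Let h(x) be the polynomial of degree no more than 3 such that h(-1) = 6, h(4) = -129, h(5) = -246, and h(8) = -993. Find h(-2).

Using the Lagrange interpolation formula with nodes -1, 4, 5, 8:
  L_0(x) = (x - 4)(x - 5)(x - 8) / -270
  L_1(x) = (x + 1)(x - 5)(x - 8) / 20
  L_2(x) = (x + 1)(x - 4)(x - 8) / -18
  L_3(x) = (x + 1)(x - 4)(x - 5) / 108
Then h(x) = 6·L_0(x) - 129·L_1(x) - 246·L_2(x) - 993·L_3(x).
Expanding and collecting terms gives h(x) = -2x³ + x² - 4x - 1.
Evaluating at x = -2: h(-2) = 27.

27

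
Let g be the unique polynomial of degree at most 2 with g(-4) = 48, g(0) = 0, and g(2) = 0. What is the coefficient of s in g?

Write g(s) = as^2 + bs + c. Substituting each data point gives a linear system:
  16a - 4b + c = 48
  c = 0
  4a + 2b + c = 0
Solving the system yields a = 2, b = -4, c = 0.
So g(s) = 2s² - 4s.
The coefficient of s is -4.

-4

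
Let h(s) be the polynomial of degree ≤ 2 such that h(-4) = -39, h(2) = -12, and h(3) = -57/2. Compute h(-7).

Write h(s) = as^2 + bs + c. Substituting each data point gives a linear system:
  16a - 4b + c = -39
  4a + 2b + c = -12
  9a + 3b + c = -57/2
Solving the system yields a = -3, b = -3/2, c = 3.
So h(s) = -3s^2 - (3/2)s + 3.
Then h(-7) = -267/2.

-267/2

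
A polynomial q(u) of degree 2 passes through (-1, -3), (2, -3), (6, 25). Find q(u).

Write q(u) = au^2 + bu + c. Substituting each data point gives a linear system:
  a - b + c = -3
  4a + 2b + c = -3
  36a + 6b + c = 25
Solving the system yields a = 1, b = -1, c = -5.
So q(u) = u² - u - 5.
Check: q(2) = -3. ✓

q(u) = u^2 - u - 5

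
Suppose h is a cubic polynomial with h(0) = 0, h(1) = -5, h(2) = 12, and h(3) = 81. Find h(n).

Write h(n) = an^3 + bn^2 + cn + d. Substituting each data point gives a linear system:
  d = 0
  a + b + c + d = -5
  8a + 4b + 2c + d = 12
  27a + 9b + 3c + d = 81
Solving the system yields a = 5, b = -4, c = -6, d = 0.
So h(n) = 5n³ - 4n² - 6n.
Check: h(2) = 12. ✓

h(n) = 5n^3 - 4n^2 - 6n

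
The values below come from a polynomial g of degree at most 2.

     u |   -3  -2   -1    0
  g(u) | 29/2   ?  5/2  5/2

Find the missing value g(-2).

13/2

The 3 known points determine the degree-2 polynomial uniquely.
Write g(u) = au^2 + bu + c. Substituting each data point gives a linear system:
  9a - 3b + c = 29/2
  a - b + c = 5/2
  c = 5/2
Solving the system yields a = 2, b = 2, c = 5/2.
So g(u) = 2u^2 + 2u + 5/2.
Then g(-2) = 13/2.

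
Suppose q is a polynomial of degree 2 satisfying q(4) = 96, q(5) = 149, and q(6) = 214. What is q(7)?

291

Forward differences of the values at t = 4, 5, 6:
  q  : 96  149  214
  Δ  : 53  65
  Δ^2: 12
The second differences are constant, confirming degree 2.
Interpolating (Newton forward form) and evaluating at t = 7 gives q(7) = 291.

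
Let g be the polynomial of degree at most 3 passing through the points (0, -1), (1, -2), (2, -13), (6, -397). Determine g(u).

Using the Lagrange interpolation formula with nodes 0, 1, 2, 6:
  L_0(u) = (u - 1)(u - 2)(u - 6) / -12
  L_1(u) = u(u - 2)(u - 6) / 5
  L_2(u) = u(u - 1)(u - 6) / -8
  L_3(u) = u(u - 1)(u - 2) / 120
Then g(u) = -1·L_0(u) - 2·L_1(u) - 13·L_2(u) - 397·L_3(u).
Expanding and collecting terms gives g(u) = -2u³ + u² - 1.
Check: g(6) = -397. ✓

g(u) = -2u^3 + u^2 - 1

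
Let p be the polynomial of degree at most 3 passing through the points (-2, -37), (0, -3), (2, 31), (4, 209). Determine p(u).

Using the Lagrange interpolation formula with nodes -2, 0, 2, 4:
  L_0(u) = u(u - 2)(u - 4) / -48
  L_1(u) = (u + 2)(u - 2)(u - 4) / 16
  L_2(u) = (u + 2)u(u - 4) / -16
  L_3(u) = (u + 2)u(u - 2) / 48
Then p(u) = -37·L_0(u) - 3·L_1(u) + 31·L_2(u) + 209·L_3(u).
Expanding and collecting terms gives p(u) = 3u^3 + 5u - 3.
Check: p(0) = -3. ✓

p(u) = 3u^3 + 5u - 3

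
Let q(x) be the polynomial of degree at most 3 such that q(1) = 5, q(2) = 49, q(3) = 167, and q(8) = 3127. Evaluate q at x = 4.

395

Write q(x) = ax^3 + bx^2 + cx + d. Substituting each data point gives a linear system:
  a + b + c + d = 5
  8a + 4b + 2c + d = 49
  27a + 9b + 3c + d = 167
  512a + 64b + 8c + d = 3127
Solving the system yields a = 6, b = 1, c = -1, d = -1.
So q(x) = 6x^3 + x^2 - x - 1.
Then q(4) = 395.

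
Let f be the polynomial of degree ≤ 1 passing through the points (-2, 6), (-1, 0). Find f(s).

f(s) = -6s - 6

Write f(s) = as + b. Substituting each data point gives a linear system:
  -2a + b = 6
  -a + b = 0
Solving the system yields a = -6, b = -6.
So f(s) = -6s - 6.
Check: f(-2) = 6. ✓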